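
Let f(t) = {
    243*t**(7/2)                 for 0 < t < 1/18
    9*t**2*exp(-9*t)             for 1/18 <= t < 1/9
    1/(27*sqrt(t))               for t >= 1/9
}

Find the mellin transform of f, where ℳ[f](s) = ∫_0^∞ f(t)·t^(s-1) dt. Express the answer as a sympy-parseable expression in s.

(8*2**s*(2*s - 1)*(2*s + 7)*uppergamma(s + 2, 1/2) - 8*2**s*(2*s - 1)*(2*s + 7)*uppergamma(s + 2, 1) - 16*2**s*(2*s + 7) + sqrt(2)*(2*s - 1))/(72*18**s*(2*s - 1)*(2*s + 7))
  -7/2 < Re(s) < 1/2

reversing the common scale on t: 3*sqrt(3)*t**(7/2) on [0, 1/6); t**2*exp(-3*t) on [1/6, 1/3); sqrt(3)/(27*sqrt(t)) on [1/3, ∞)
undo the shared t-power: 3*sqrt(3)*t**(3/2) on [0, 1/6); exp(-3*t) on [1/6, 1/3); sqrt(3)/(27*t**(5/2)) on [1/3, ∞)
back out the common scale on t: t**(3/2) on [0, 1/2); exp(-t) on [1/2, 1); t**(-5/2) on [1, ∞)
integrate the 3 segments split at 1/18, 1/9, then add the results
the [0, 1/18) slice contributes ∫ 243*t**(7/2)·t^(s-1) dt
∫ 9*t**2*exp(-9*t)·t^(s-1) over [1/18, 1/9)
∫ over [1/9, ∞) of 1/(27*sqrt(t))·t^(s-1) joins the sum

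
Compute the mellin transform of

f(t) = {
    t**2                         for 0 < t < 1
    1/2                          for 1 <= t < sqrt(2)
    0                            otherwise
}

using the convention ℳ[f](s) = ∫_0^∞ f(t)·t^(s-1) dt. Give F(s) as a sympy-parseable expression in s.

strip the power substitution: t on [0, 1); 1/2 on [1, 2)
breakpoints 1: one integral from each of the 2 segments
on [0, 1) integrate f = t**2 against the kernel
segment [1, sqrt(2)) carries 1/2; integrate it

(2**(s/2)*(s + 2) + s - 2)/(2*s*(s + 2))
  Re(s) > -2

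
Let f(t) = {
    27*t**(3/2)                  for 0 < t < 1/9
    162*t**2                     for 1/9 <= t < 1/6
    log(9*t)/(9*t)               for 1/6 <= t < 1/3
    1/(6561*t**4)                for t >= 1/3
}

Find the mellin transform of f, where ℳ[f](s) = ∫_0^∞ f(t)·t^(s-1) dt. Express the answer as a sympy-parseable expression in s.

(324*2**s*(s - 4)*(s + 2)*(s**2 - 2*s + 1) - 324*2**s*(s - 4)*(2*s + 3)*(s**2 - 2*s + 1) - 108*3**s*s*(s - 4)*(s + 2)*(2*s + 3)*log(3) + 108*3**s*s*(s - 4)*(s + 2)*(2*s + 3)*log(2) - 108*3**s*(s - 4)*(s + 2)*(2*s + 3)*log(2) + 108*3**s*(s - 4)*(s + 2)*(2*s + 3) + 108*3**s*(s - 4)*(s + 2)*(2*s + 3)*log(3) + 729*3**s*(s - 4)*(2*s + 3)*(s**2 - 2*s + 1) + 54*6**s*s*(s - 4)*(s + 2)*(2*s + 3)*log(3) - 54*6**s*(s - 4)*(s + 2)*(2*s + 3)*log(3) - 54*6**s*(s - 4)*(s + 2)*(2*s + 3) - 2*6**s*(s + 2)*(2*s + 3)*(s**2 - 2*s + 1))/(162*18**s*(s - 4)*(s + 2)*(2*s + 3)*(s**2 - 2*s + 1))
  -3/2 < Re(s) < 4

undo the common scale on t: 3*sqrt(3)*t**(3/2) on [0, 1/3); 18*t**2 on [1/3, 1/2); log(3*t)/(3*t) on [1/2, 1); …
undo the common scale on t: t**(3/2) on [0, 1); 2*t**2 on [1, 3/2); log(t)/t on [3/2, 3); …
linearity at 1/9, 1/6, 1/3 turns ℳ[f](s) into 4 summed integrals
the [0, 1/9) slice contributes ∫ 27*t**(3/2)·t^(s-1) dt
segment [1/9, 1/6) carries 162*t**2; integrate it
between 1/6 and 1/3 the integrand is log(9*t)/(9*t)·t^(s-1)
on [1/3, ∞) integrate f = 1/(6561*t**4) against the kernel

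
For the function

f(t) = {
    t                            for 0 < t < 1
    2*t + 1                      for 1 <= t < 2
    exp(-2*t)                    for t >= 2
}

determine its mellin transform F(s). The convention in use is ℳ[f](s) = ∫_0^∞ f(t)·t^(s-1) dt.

integrate the 3 segments split at 1, 2, then add the results
piece [0, 1): integrate t against the kernel
segment [1, 2) carries (2*t + 1); integrate it
the [2, ∞) slice contributes ∫ exp(-2*t)·t^(s-1) dt

(2**s*s*(s + 1)*uppergamma(s, 4) - 2*4**s*s - 4**s + 5*8**s*s + 8**s)/(4**s*s*(s + 1))
  Re(s) > -1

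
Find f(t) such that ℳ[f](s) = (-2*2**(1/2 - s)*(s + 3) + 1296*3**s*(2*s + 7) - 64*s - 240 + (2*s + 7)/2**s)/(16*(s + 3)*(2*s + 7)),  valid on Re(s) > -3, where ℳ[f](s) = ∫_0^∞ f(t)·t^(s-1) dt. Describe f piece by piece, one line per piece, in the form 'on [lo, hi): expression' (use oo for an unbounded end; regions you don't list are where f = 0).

treat the 3 regions marked off by 1/2, 1 separately and sum
[0, 1/2) adds the kernel integral of t**3/2
[1/2, 1) adds the kernel integral of t**(7/2)
∫ over [1, 3) of 3*t**3·t^(s-1) joins the sum

on [0, 1/2): t**3/2
on [1/2, 1): t**(7/2)
on [1, 3): 3*t**3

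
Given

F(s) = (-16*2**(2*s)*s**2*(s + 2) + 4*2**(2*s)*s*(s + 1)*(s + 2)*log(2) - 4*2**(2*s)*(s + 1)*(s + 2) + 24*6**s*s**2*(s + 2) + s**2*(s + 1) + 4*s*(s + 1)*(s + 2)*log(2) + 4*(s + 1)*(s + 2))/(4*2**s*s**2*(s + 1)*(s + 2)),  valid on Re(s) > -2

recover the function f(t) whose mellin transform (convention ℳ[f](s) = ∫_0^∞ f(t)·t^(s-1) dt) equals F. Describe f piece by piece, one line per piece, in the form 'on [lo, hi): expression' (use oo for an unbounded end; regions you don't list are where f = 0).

on [0, 1/2): t**2
on [1/2, 2): log(t)
on [2, 3): 2*t

decompose at 1/2, 2; ℳ[f](s) sums the 3 pieces' integrals
on [0, 1/2): add ∫ t**2·t^(s-1) dt
segment [1/2, 2) carries log(t); integrate it
on [2, 3): add ∫ 2*t·t^(s-1) dt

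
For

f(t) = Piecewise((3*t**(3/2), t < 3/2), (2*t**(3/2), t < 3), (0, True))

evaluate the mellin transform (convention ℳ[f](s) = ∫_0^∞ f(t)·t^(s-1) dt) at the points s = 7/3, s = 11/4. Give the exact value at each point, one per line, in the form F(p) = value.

F(7/3) = 81*3**(5/6)*(2**(1/6) + 32)/184
F(11/4) = 81*3**(1/4)*(2**(3/4) + 64)/136

split f at 3/2: ℳ[f](s) collects 2 kernel integrals
between 0 and 3/2 the integrand is 3*t**(3/2)·t^(s-1)
piece [3/2, 3): integrate 2*t**(3/2) against the kernel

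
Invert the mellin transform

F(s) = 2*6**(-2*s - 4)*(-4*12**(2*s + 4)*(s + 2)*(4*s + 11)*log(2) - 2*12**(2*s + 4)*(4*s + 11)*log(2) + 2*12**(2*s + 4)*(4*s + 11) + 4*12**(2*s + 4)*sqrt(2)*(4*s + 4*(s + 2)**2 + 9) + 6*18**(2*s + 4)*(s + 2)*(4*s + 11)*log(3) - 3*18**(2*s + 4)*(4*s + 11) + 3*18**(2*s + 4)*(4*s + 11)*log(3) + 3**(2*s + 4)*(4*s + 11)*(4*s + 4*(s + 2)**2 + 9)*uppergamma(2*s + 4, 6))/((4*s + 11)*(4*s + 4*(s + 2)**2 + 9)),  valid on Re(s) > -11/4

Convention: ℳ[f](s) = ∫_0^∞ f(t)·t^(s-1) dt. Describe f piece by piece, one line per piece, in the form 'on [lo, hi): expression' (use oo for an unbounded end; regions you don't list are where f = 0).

on [0, 4): t**(11/4)
on [4, 9): t**(5/2)*log(sqrt(t))
on [9, oo): t**2*exp(-2*sqrt(t))

undo the shared t-power: t**(3/4) on [0, 4); sqrt(t)*log(sqrt(t)) on [4, 9); exp(-2*sqrt(t)) on [9, ∞)
undo the power substitution: t**(3/2) on [0, 2); t*log(t) on [2, 3); exp(-2*t) on [3, ∞)
integrate the 3 segments split at 4, 9, then add the results
segment 0 to 4 holds t**(11/4); add its integral
for t in [4, 9): the term is ∫ t**(5/2)*log(sqrt(t))·t^(s-1)
piece [9, ∞): integrate t**2*exp(-2*sqrt(t)) against the kernel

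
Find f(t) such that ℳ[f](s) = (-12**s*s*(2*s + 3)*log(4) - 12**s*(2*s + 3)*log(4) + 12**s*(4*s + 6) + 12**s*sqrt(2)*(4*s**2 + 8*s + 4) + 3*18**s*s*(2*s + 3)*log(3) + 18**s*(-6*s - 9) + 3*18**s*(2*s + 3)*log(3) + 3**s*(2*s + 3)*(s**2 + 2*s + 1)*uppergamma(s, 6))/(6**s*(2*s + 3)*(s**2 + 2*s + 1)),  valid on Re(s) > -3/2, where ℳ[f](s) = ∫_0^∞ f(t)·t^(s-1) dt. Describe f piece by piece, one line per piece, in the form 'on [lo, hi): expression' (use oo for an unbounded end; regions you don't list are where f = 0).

on [0, 2): t**(3/2)
on [2, 3): t*log(t)
on [3, oo): exp(-2*t)

along the cuts 2, 3, ℳ[f](s) splits into 3 integrals
segment [0, 2) carries t**(3/2); integrate it
∫ over [2, 3) of t*log(t)·t^(s-1) joins the sum
[3, ∞) adds the kernel integral of exp(-2*t)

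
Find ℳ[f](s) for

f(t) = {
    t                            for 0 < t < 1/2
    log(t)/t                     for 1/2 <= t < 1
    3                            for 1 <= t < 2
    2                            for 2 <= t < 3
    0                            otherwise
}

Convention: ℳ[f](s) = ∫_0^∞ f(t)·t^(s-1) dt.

(2*2**(2*s)*(s + 1)*(s**2 - 2*s + 1) - 2*2**s*s*(s + 1) - 6*2**s*(s + 1)*(s**2 - 2*s + 1) + 4*6**s*(s + 1)*(s**2 - 2*s + 1) + 4*s**2*(s + 1)*log(2) - 4*s*(s + 1)*log(2) + 4*s*(s + 1) + s*(s**2 - 2*s + 1))/(2*2**s*s*(s + 1)*(s**2 - 2*s + 1))
  Re(s) > -1

cuts at 1/2, 1, 2: linearity sums the 4 kernel integrals
∫ over [0, 1/2) of t·t^(s-1) joins the sum
on [1/2, 1): add ∫ log(t)/t·t^(s-1) dt
segment 1 to 2 holds 3; add its integral
for t in [2, 3): the term is ∫ 2·t^(s-1)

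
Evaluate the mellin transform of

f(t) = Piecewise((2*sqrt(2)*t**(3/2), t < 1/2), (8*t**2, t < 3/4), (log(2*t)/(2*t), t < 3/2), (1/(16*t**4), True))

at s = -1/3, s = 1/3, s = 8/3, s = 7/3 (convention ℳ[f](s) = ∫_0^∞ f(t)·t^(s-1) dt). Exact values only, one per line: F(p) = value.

F(-1/3) = -12*2**(1/3)/35 - 6**(2/3)*log(2)/6 - 18**(1/3)*log(3)/12 - 1037*18**(1/3)/16848 + 6**(2/3)*log(3)/6 + 41*6**(2/3)/40
F(1/3) = -887*12**(1/3)/2376 - 6**(1/3)*log(2)/2 - 12**(1/3)*log(3)/4 - 12*2**(2/3)/77 + 6**(1/3)*log(3)/2 + 12*6**(1/3)/7
F(8/3) = -299*18**(1/3)/2400 - 9*6**(2/3)*log(3)/160 - 33*2**(1/3)/1400 + 9*6**(2/3)*log(2)/160 + 7587*6**(2/3)/44800 + 9*18**(1/3)*log(3)/40
F(7/3) = -389*12**(1/3)/1920 - 9*6**(1/3)*log(3)/64 - 15*2**(2/3)/598 + 9*6**(1/3)*log(2)/64 + 9*12**(1/3)*log(3)/32 + 1323*6**(1/3)/3328

undo the common scale on t: t**(3/2) on [0, 1); 2*t**2 on [1, 3/2); log(t)/t on [3/2, 3); …
along the cuts 1/2, 3/4, 3/2, ℳ[f](s) splits into 4 integrals
for t in [0, 1/2): the term is ∫ 2*sqrt(2)*t**(3/2)·t^(s-1)
the [1/2, 3/4) slice contributes ∫ 8*t**2·t^(s-1) dt
segment [3/4, 3/2) carries log(2*t)/(2*t); integrate it
∫ over [3/2, ∞) of 1/(16*t**4)·t^(s-1) joins the sum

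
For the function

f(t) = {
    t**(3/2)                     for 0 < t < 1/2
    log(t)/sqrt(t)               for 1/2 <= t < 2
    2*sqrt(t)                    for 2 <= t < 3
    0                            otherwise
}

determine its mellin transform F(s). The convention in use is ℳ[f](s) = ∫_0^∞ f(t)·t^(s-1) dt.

2**(-s - 1/2)*(-2**(2*s + 2)*(2*s + 1)*(2*s + 3) + 2**(2*s + 3)*(-2*s - 3)*(2*s - 1)**2 + 4**s*(2*s - 1)*(2*s + 1)*(2*s + 3)*log(4) + 6**(s + 1/2)*(2*s - 1)**2*(8*s + 12) + (2*s - 1)**2*(2*s + 1) + 4*(2*s - 1)*(2*s + 1)*(2*s + 3)*log(2) + 8*(2*s + 1)*(2*s + 3))/((2*s - 1)**2*(2*s + 1)*(2*s + 3))
  Re(s) > -3/2

invert the shared t-power to get t on [0, 1/2); log(t)/t on [1/2, 2); 2 on [2, 3)
strip the shared t-power: t**2 on [0, 1/2); log(t) on [1/2, 2); 2*t on [2, 3)
linearity at 1/2, 2 turns ℳ[f](s) into 3 summed integrals
for t in [0, 1/2): the term is ∫ t**(3/2)·t^(s-1)
over [1/2, 2), the kernel integral of log(t)/sqrt(t) enters the sum
[2, 3) adds the kernel integral of 2*sqrt(t)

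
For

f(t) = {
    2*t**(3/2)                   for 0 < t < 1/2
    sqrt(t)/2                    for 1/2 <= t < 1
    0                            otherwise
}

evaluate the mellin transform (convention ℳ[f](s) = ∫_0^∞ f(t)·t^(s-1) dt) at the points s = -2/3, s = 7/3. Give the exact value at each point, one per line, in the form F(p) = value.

F(-2/3) = -3 + 21*2**(1/6)/5
F(7/3) = 33*2**(1/6)/3128 + 3/17

strip the shared t-power: 2*t on [0, 1/2); 1/2 on [1/2, 1)
remove the common scale on t first: t on [0, 1); 1/2 on [1, 2)
linearity at 1/2 turns ℳ[f](s) into 2 summed integrals
[0, 1/2) adds the kernel integral of 2*t**(3/2)
on [1/2, 1): add ∫ sqrt(t)/2·t^(s-1) dt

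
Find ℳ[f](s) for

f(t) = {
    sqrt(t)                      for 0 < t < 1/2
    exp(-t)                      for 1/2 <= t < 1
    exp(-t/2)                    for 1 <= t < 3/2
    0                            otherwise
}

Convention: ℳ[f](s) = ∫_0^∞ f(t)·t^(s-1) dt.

(2**s*(2*s + 1)*uppergamma(s, 1/2) - 2**s*(2*s + 1)*uppergamma(s, 1) + 4**s*(2*s + 1)*uppergamma(s, 1/2) - 4**s*(2*s + 1)*uppergamma(s, 3/4) + sqrt(2))/(2**s*(2*s + 1))
  Re(s) > -1/2

the 3 pieces separated at 1/2, 1 each add one integral
over [0, 1/2), the kernel integral of sqrt(t) enters the sum
between 1/2 and 1 the integrand is exp(-t)·t^(s-1)
between 1 and 3/2 the integrand is exp(-t/2)·t^(s-1)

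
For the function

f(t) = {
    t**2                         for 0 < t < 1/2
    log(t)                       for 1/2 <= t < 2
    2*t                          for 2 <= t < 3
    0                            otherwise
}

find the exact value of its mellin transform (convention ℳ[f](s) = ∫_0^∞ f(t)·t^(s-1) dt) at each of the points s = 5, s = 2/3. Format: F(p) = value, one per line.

F(5) = 205*log(2)/32 + 14810143/67200
F(2/3) = 3*2**(1/3)*(-496*2**(1/3) + 125 + log(2**(80 + 160*2**(1/3))) + 192*6**(2/3))/320

integrate the 3 segments split at 1/2, 2, then add the results
the [0, 1/2) slice contributes ∫ t**2·t^(s-1) dt
piece [1/2, 2): integrate log(t) against the kernel
∫ 2*t·t^(s-1) over [2, 3)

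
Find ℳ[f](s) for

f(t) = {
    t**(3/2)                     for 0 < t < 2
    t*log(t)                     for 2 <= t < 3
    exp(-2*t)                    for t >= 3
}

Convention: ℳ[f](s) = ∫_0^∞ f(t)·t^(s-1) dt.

decompose at 2, 3; ℳ[f](s) sums the 3 pieces' integrals
∫ over [0, 2) of t**(3/2)·t^(s-1) joins the sum
on [2, 3): add ∫ t*log(t)·t^(s-1) dt
between 3 and ∞ the integrand is exp(-2*t)·t^(s-1)

(-12**s*s*(2*s + 3)*log(4) - 12**s*(2*s + 3)*log(4) + 12**s*(4*s + 6) + 12**s*sqrt(2)*(4*s**2 + 8*s + 4) + 3*18**s*s*(2*s + 3)*log(3) + 18**s*(-6*s - 9) + 3*18**s*(2*s + 3)*log(3) + 3**s*(2*s + 3)*(s**2 + 2*s + 1)*uppergamma(s, 6))/(6**s*(2*s + 3)*(s**2 + 2*s + 1))
  Re(s) > -3/2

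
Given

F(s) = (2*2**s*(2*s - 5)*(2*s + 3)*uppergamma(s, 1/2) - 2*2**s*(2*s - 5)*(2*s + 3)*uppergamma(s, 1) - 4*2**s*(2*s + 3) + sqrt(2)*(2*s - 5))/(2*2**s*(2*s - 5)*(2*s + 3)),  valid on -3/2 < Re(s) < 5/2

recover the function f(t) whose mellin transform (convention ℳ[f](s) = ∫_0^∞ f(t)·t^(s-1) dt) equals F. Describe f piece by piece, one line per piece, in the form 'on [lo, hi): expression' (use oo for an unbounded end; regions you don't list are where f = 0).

on [0, 1/2): t**(3/2)
on [1/2, 1): exp(-t)
on [1, oo): t**(-5/2)

the 3 pieces separated at 1/2, 1 each add one integral
the [0, 1/2) slice contributes ∫ t**(3/2)·t^(s-1) dt
for t in [1/2, 1): the term is ∫ exp(-t)·t^(s-1)
piece [1, ∞): integrate t**(-5/2) against the kernel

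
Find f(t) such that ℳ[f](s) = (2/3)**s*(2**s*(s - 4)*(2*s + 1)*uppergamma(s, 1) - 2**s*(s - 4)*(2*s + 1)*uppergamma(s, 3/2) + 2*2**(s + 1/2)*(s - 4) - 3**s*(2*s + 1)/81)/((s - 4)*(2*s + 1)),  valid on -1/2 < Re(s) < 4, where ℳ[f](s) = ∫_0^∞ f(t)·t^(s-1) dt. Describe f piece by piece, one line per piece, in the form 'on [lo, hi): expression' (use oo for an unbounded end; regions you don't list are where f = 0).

reversing the common scale on t: sqrt(t) on [0, 2); exp(-t/2) on [2, 3); t**(-4) on [3, ∞)
slice at 4/3, 2, transform all 3 pieces, and sum them
the [0, 4/3) slice contributes ∫ sqrt(6)*sqrt(t)/2·t^(s-1) dt
∫ over [4/3, 2) of exp(-3*t/4)·t^(s-1) joins the sum
∫ 16/(81*t**4)·t^(s-1) over [2, ∞)

on [0, 4/3): sqrt(6)*sqrt(t)/2
on [4/3, 2): exp(-3*t/4)
on [2, oo): 16/(81*t**4)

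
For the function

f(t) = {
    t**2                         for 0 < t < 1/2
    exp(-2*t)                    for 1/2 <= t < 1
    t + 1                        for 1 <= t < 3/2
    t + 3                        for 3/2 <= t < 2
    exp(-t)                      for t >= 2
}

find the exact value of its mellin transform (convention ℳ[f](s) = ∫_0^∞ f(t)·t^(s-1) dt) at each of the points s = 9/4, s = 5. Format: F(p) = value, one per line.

treat the 5 regions marked off by 1/2, 1, 3/2, 2 separately and sum
segment [0, 1/2) carries t**2; integrate it
the [1/2, 1) slice contributes ∫ exp(-2*t)·t^(s-1) dt
segment [1, 3/2) carries (t + 1); integrate it
segment 3/2 to 2 holds (t + 3); add its integral
between 2 and ∞ the integrand is exp(-t)·t^(s-1)

F(9/4) = 2**(3/4)*(-15912*3**(1/4) - 5984*2**(1/4) - 1989*uppergamma(9/4, 2) + 117 + 1989*uppergamma(9/4, 1) + 7956*2**(1/4)*uppergamma(9/4, 2) + 62016*sqrt(2))/15912
F(5) = (9100*E + 729120 + 118557*exp(2))*exp(-2)/4480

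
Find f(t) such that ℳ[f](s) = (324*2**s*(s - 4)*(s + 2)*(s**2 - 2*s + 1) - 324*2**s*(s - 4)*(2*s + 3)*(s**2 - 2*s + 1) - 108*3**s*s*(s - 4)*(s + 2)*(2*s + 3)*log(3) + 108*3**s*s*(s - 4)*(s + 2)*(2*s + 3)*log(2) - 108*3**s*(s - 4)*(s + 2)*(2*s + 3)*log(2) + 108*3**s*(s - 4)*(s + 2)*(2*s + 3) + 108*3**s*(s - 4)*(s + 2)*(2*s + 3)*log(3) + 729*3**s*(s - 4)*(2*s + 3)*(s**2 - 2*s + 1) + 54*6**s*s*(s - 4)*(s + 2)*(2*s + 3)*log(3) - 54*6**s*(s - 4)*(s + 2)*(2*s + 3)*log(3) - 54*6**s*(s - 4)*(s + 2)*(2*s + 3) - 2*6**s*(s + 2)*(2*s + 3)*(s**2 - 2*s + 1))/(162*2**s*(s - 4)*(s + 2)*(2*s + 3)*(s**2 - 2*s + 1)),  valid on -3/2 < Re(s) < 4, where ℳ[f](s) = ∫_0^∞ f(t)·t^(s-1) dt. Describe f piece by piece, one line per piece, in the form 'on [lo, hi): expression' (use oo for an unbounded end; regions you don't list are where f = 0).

on [0, 1): t**(3/2)
on [1, 3/2): 2*t**2
on [3/2, 3): log(t)/t
on [3, oo): t**(-4)

linearity at 1, 3/2, 3 turns ℳ[f](s) into 4 summed integrals
on [0, 1): add ∫ t**(3/2)·t^(s-1) dt
segment [1, 3/2) carries 2*t**2; integrate it
the [3/2, 3) slice contributes ∫ log(t)/t·t^(s-1) dt
∫ over [3, ∞) of t**(-4)·t^(s-1) joins the sum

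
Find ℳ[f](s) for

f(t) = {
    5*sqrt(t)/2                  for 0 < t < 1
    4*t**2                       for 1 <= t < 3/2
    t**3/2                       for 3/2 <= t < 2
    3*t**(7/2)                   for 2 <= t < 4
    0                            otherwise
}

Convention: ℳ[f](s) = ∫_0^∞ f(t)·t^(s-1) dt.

(12288*2**(2*s)*(s + 2)*(s + 3)*(2*s + 1) + 64*2**s*(s + 2)*(2*s + 1)*(2*s + 7) - 768*2**(s + 1/2)*(s + 2)*(s + 3)*(2*s + 1) - 27*(3/2)**s*(s + 2)*(2*s + 1)*(2*s + 7) + 80*(s + 2)*(s + 3)*(2*s + 7) - 64*(s + 3)*(2*s + 1)*(2*s + 7) + 144*3**s*(s + 3)*(2*s + 1)*(2*s + 7)/2**s)/(16*(s + 2)*(s + 3)*(2*s + 1)*(2*s + 7))
  Re(s) > -1/2

split f at 1, 3/2, 2: ℳ[f](s) collects 4 kernel integrals
[0, 1) adds the kernel integral of 5*sqrt(t)/2
on [1, 3/2) integrate f = 4*t**2 against the kernel
∫ over [3/2, 2) of t**3/2·t^(s-1) joins the sum
for t in [2, 4): the term is ∫ 3*t**(7/2)·t^(s-1)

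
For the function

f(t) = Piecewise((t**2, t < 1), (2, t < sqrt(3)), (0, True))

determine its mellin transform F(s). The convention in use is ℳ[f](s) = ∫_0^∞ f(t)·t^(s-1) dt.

(2*3**(s/2)*(s + 2) - s - 4)/(s*(s + 2))
  Re(s) > -2

back out the shared t-power: t**3 on [0, 1); 2*t on [1, sqrt(3))
back out the power substitution: t**(3/2) on [0, 1); 2*sqrt(t) on [1, 3)
treat the 2 regions marked off by 1 separately and sum
on [0, 1): add ∫ t**2·t^(s-1) dt
on [1, sqrt(3)) integrate f = 2 against the kernel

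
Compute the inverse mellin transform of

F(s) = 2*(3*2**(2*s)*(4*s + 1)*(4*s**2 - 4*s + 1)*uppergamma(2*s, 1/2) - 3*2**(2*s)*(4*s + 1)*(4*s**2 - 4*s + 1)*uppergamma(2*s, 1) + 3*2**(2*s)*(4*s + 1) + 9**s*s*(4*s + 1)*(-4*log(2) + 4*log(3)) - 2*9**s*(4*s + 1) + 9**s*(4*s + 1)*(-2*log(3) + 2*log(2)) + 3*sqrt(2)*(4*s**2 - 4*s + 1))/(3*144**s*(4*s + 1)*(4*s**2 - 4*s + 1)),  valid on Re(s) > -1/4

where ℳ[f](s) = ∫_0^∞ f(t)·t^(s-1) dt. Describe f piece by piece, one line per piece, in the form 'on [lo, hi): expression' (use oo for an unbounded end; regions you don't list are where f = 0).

the power substitution comes off first: sqrt(6)*sqrt(t) on [0, 1/12); exp(-6*t) on [1/12, 1/6); log(6*t)/(6*t) on [1/6, 1/4)
the common scale on t comes off first: sqrt(3)*sqrt(t) on [0, 1/6); exp(-3*t) on [1/6, 1/3); log(3*t)/(3*t) on [1/3, 1/2)
invert the common scale on t to get sqrt(t) on [0, 1/2); exp(-t) on [1/2, 1); log(t)/t on [1, 3/2)
cuts at 1/144, 1/36: linearity sums the 3 kernel integrals
[0, 1/144) adds the kernel integral of sqrt(6)*t**(1/4)
over [1/144, 1/36), the kernel integral of exp(-6*sqrt(t)) enters the sum
[1/36, 1/16) adds the kernel integral of log(6*sqrt(t))/(6*sqrt(t))

on [0, 1/144): sqrt(6)*t**(1/4)
on [1/144, 1/36): exp(-6*sqrt(t))
on [1/36, 1/16): log(6*sqrt(t))/(6*sqrt(t))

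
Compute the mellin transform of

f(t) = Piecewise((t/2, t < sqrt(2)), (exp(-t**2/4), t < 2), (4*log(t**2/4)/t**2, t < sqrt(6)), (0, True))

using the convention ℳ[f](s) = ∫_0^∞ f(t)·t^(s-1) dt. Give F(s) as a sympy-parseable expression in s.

undo the common scale on t: t on [0, sqrt(2)/2); exp(-t**2) on [sqrt(2)/2, 1); log(t**2)/t**2 on [1, sqrt(6)/2)
the power substitution comes off first: sqrt(t) on [0, 1/2); exp(-t) on [1/2, 1); log(t)/t on [1, 3/2)
the 3 pieces separated at sqrt(2), 2 each add one integral
∫ over [0, sqrt(2)) of t/2·t^(s-1) joins the sum
piece [sqrt(2), 2): integrate exp(-t**2/4) against the kernel
segment 2 to sqrt(6) holds 4*log(t**2/4)/t**2; add its integral

2**(s/2)*(3*2**(s/2)*(s + 1)*(s**2 - 4*s + 4)*uppergamma(s/2, 1/2) - 3*2**(s/2)*(s + 1)*(s**2 - 4*s + 4)*uppergamma(s/2, 1) + 12*2**(s/2)*(s + 1) + 3**(s/2)*s*(s + 1)*(-4*log(2) + 4*log(3)) - 8*3**(s/2)*(s + 1) + 3**(s/2)*(s + 1)*(-8*log(3) + 8*log(2)) + 3*sqrt(2)*(s**2 - 4*s + 4))/(6*(s + 1)*(s**2 - 4*s + 4))
  Re(s) > -1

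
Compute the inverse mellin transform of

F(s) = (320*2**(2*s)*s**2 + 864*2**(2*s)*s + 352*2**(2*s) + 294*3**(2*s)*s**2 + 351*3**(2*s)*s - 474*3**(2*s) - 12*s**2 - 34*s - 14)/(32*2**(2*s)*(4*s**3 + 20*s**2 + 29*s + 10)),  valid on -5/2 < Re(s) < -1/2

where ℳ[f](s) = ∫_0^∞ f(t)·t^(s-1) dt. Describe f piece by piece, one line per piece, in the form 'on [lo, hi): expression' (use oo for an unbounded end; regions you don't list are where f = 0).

the shared t-power comes off first: sqrt(t) on [0, 1/4); 2*sqrt(t) + 1 on [1/4, 1); sqrt(t)/2 on [1, 9/4); …
undo the power substitution: t on [0, 1/2); 2*t + 1 on [1/2, 1); t/2 on [1, 3/2); …
decompose at 1/4, 1, 9/4; ℳ[f](s) sums the 4 pieces' integrals
piece [0, 1/4): integrate t**(5/2) against the kernel
for t in [1/4, 1): the term is ∫ t**2*(2*sqrt(t) + 1)·t^(s-1)
segment [1, 9/4) carries t**(5/2)/2; integrate it
∫ over [9/4, ∞) of sqrt(t)·t^(s-1) joins the sum

on [0, 1/4): t**(5/2)
on [1/4, 1): t**2*(2*sqrt(t) + 1)
on [1, 9/4): t**(5/2)/2
on [9/4, oo): sqrt(t)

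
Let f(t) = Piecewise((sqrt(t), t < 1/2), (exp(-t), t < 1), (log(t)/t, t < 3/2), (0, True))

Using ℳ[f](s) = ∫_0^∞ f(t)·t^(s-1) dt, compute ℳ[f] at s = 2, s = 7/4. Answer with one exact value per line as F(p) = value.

F(2) = -2*exp(-1) - 1/2 + sqrt(2)/20 + log(205891132094649/1073741824)/20 + 3*exp(-1/2)/2
F(7/4) = -8*2**(1/4)*3**(3/4)/9 - uppergamma(7/4, 1) + 2**(3/4)/18 + log(3**(2*2**(1/4)*3**(3/4)/3)/2**(2*2**(1/4)*3**(3/4)/3)) + uppergamma(7/4, 1/2) + 16/9

the 3 pieces separated at 1/2, 1 each add one integral
piece [0, 1/2): integrate sqrt(t) against the kernel
for t in [1/2, 1): the term is ∫ exp(-t)·t^(s-1)
on [1, 3/2): add ∫ log(t)/t·t^(s-1) dt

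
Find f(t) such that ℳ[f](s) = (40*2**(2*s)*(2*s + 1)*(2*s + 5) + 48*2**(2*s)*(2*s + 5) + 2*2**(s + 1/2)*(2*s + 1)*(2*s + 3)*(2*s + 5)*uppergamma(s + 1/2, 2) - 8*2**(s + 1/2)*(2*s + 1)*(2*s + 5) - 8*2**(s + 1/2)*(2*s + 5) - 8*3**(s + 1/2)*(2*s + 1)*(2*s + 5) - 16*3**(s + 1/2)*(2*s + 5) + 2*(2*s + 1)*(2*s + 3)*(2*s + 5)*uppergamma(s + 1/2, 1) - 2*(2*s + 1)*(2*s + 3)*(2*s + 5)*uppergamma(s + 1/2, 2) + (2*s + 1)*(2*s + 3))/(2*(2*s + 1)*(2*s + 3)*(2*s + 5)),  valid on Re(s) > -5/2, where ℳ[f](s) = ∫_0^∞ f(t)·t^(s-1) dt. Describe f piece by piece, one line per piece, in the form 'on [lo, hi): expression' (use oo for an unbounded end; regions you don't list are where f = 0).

on [0, 1): t**(5/2)/4
on [1, 2): sqrt(t)*exp(-t)
on [2, 3): sqrt(t)*(t/2 + 1)
on [3, 4): sqrt(t)*(t/2 + 3)
on [4, oo): sqrt(t)*exp(-t/2)

peel off the shared t-power: t**2/4 on [0, 1); exp(-t) on [1, 2); t/2 + 1 on [2, 3); …
remove the common scale on t first: t**2 on [0, 1/2); exp(-2*t) on [1/2, 1); t + 1 on [1, 3/2); …
breakpoints 1, 2, 3, 4: one integral from each of the 5 segments
segment 0 to 1 holds t**(5/2)/4; add its integral
piece [1, 2): integrate sqrt(t)*exp(-t) against the kernel
segment 2 to 3 holds sqrt(t)*(t/2 + 1); add its integral
on [3, 4): add ∫ sqrt(t)*(t/2 + 3)·t^(s-1) dt
between 4 and ∞ the integrand is sqrt(t)*exp(-t/2)·t^(s-1)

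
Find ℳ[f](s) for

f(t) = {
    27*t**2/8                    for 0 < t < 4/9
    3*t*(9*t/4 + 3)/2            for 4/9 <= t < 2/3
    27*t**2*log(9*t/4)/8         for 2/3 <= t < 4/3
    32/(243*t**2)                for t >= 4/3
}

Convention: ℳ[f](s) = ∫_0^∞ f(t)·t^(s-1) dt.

3**(-s - 1)*(-162*2**(s + 1)*(s - 2)*(s + 1)*(2*s + (s + 1)**2 + 3) - 162*2**(s + 1)*(s - 2)*(2*s + (s + 1)**2 + 3) - 81*3**(s + 1)*(s - 2)*(s + 1)**2*(s + 2)*log(3) + 81*3**(s + 1)*(s - 2)*(s + 1)**2*(s + 2)*log(2) - 81*3**(s + 1)*(s - 2)*(s + 1)*(s + 2)*log(3) + 81*3**(s + 1)*(s - 2)*(s + 1)*(s + 2)*log(2) + 81*3**(s + 1)*(s - 2)*(s + 1)*(s + 2) + 243*3**(s + 1)*(s - 2)*(s + 1)*(2*s + (s + 1)**2 + 3) + 162*3**(s + 1)*(s - 2)*(2*s + (s + 1)**2 + 3) + 162*6**(s + 1)*(s - 2)*(s + 1)**2*(s + 2)*log(3) - 162*6**(s + 1)*(s - 2)*(s + 1)*(s + 2) + 162*6**(s + 1)*(s - 2)*(s + 1)*(s + 2)*log(3) - 2*6**(s + 1)*(s + 1)*(s + 2)*(2*s + (s + 1)**2 + 3))/(54*(3/2)**s*(s - 2)*(s + 1)*(s + 2)*(2*s + (s + 1)**2 + 3))
  -2 < Re(s) < 2

undo the common scale on t: 3*t**2/2 on [0, 2/3); t*(3*t/2 + 3) on [2/3, 1); 3*t**2*log(3*t/2)/2 on [1, 2); …
the shared t-power comes off first: 3*t/2 on [0, 2/3); 3*t/2 + 3 on [2/3, 1); 3*t*log(3*t/2)/2 on [1, 2); …
strip the common scale on t: t on [0, 1); t + 3 on [1, 3/2); t*log(t) on [3/2, 3); …
along the cuts 4/9, 2/3, 4/3, ℳ[f](s) splits into 4 integrals
over [0, 4/9), the kernel integral of 27*t**2/8 enters the sum
segment 4/9 to 2/3 holds 3*t*(9*t/4 + 3)/2; add its integral
between 2/3 and 4/3 the integrand is 27*t**2*log(9*t/4)/8·t^(s-1)
over [4/3, ∞), the kernel integral of 32/(243*t**2) enters the sum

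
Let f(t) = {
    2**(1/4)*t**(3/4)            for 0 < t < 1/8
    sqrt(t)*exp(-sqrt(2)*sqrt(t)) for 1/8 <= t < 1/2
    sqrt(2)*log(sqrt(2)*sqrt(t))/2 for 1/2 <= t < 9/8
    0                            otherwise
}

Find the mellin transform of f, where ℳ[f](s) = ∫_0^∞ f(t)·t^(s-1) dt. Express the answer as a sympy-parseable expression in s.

strip the shared t-power: 2**(1/4)*t**(1/4) on [0, 1/8); exp(-sqrt(2)*sqrt(t)) on [1/8, 1/2); sqrt(2)*log(sqrt(2)*sqrt(t))/(2*sqrt(t)) on [1/2, 9/8)
back out the common scale on t: t**(1/4) on [0, 1/4); exp(-sqrt(t)) on [1/4, 1); log(sqrt(t))/sqrt(t) on [1, 9/4)
back out the power substitution: sqrt(t) on [0, 1/2); exp(-t) on [1/2, 1); log(t)/t on [1, 3/2)
breakpoints 1/8, 1/2: one integral from each of the 3 segments
[0, 1/8) adds the kernel integral of 2**(1/4)*t**(3/4)
piece [1/8, 1/2): integrate sqrt(t)*exp(-sqrt(2)*sqrt(t)) against the kernel
[1/2, 9/8) adds the kernel integral of sqrt(2)*log(sqrt(2)*sqrt(t))/2

2**(-3*s - 1/2)*(2**(2*s + 1)*(-4*s - 3) + 2**(2*s + 1)*(4*s + 3)*(4*s - (2*s + 1)**2 + 1)*uppergamma(2*s + 1, 1/2) - 2**(2*s + 1)*(4*s + 3)*(4*s - (2*s + 1)**2 + 1)*uppergamma(2*s + 1, 1) + 9**s*(2*s + 1)*(4*s + 3)*(-2*log(3) + 2*log(2)) + 9**s*(4*s + 3)*(-2*log(2) + 2*log(3)) + 9**s*(8*s + 6) + sqrt(2)*(4*s - (2*s + 1)**2 + 1))/((4*s + 3)*(4*s - (2*s + 1)**2 + 1))
  Re(s) > -3/4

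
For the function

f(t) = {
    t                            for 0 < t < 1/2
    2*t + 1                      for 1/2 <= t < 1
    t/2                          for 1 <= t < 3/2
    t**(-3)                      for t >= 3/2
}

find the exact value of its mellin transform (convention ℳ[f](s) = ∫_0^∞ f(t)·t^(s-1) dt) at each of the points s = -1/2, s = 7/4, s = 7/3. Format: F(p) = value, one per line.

slice at 1/2, 1, 3/2, transform all 4 pieces, and sum them
∫ over [0, 1/2) of t·t^(s-1) joins the sum
∫ (2*t + 1)·t^(s-1) over [1/2, 1)
[1, 3/2) adds the kernel integral of t/2
for t in [3/2, ∞): the term is ∫ t**(-3)·t^(s-1)

F(-1/2) = 1 + 599*sqrt(6)/1134 + sqrt(2)
F(7/4) = 2**(1/4)*(-2610 + 5299*3**(3/4) + 7740*2**(3/4))/13860
F(7/3) = 2**(2/3)*(-162 + 984*2**(1/3) + 1687*3**(1/3))/2240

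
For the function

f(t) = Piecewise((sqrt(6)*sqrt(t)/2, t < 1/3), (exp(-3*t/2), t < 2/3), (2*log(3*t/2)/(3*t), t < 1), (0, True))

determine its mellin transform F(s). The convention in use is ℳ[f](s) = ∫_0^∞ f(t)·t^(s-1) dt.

remove the common scale on t first: sqrt(t) on [0, 1/2); exp(-t) on [1/2, 1); log(t)/t on [1, 3/2)
summing 3 kernel integrals split by 1/3, 2/3 yields ℳ[f](s)
for t in [0, 1/3): the term is ∫ sqrt(6)*sqrt(t)/2·t^(s-1)
∫ over [1/3, 2/3) of exp(-3*t/2)·t^(s-1) joins the sum
piece [2/3, 1): integrate 2*log(3*t/2)/(3*t) against the kernel

3**(-s - 1)*(3*2**s*(2*s + 1)*(s**2 - 2*s + 1)*uppergamma(s, 1/2) - 3*2**s*(2*s + 1)*(s**2 - 2*s + 1)*uppergamma(s, 1) + 2**s*(6*s + 3) + 3**s*s*(2*s + 1)*(-2*log(2) + 2*log(3)) + 3**s*(-4*s - 2) + 3**s*(2*s + 1)*(-2*log(3) + 2*log(2)) + sqrt(2)*(3*s**2 - 6*s + 3))/((2*s + 1)*(s**2 - 2*s + 1))
  Re(s) > -1/2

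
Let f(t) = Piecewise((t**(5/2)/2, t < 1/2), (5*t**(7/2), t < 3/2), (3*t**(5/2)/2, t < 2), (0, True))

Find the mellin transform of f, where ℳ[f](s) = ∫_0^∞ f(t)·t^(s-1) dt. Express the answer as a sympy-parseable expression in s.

(96*2**(2*s + 1/2)*s + 336*2**(2*s + 1/2) + 108*3**s*sqrt(6)*s + 243*3**s*sqrt(6) - 4*sqrt(2)*s - 9*sqrt(2))/(4*2**s*(4*s**2 + 24*s + 35))
  Re(s) > -5/2

treat the 3 regions marked off by 1/2, 3/2 separately and sum
∫ t**(5/2)/2·t^(s-1) over [0, 1/2)
on [1/2, 3/2): add ∫ 5*t**(7/2)·t^(s-1) dt
between 3/2 and 2 the integrand is 3*t**(5/2)/2·t^(s-1)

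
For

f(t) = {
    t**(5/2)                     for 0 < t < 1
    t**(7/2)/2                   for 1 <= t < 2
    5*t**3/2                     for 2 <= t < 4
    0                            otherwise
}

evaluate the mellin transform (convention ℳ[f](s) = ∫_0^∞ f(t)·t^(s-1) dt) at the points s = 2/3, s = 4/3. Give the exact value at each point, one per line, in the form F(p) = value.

F(2/3) = -60*2**(2/3)/11 + 93/475 + 48*2**(1/6)/25 + 960*2**(1/3)/11
F(4/3) = -120*2**(1/3)/13 + 105/667 + 48*2**(5/6)/29 + 1920*2**(2/3)/13

slice at 1, 2, transform all 3 pieces, and sum them
between 0 and 1 the integrand is t**(5/2)·t^(s-1)
∫ over [1, 2) of t**(7/2)/2·t^(s-1) joins the sum
the [2, 4) slice contributes ∫ 5*t**3/2·t^(s-1) dt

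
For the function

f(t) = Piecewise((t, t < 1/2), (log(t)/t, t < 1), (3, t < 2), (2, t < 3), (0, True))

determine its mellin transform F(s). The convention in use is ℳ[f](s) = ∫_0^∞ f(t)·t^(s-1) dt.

breakpoints 1/2, 1, 2: one integral from each of the 4 segments
[0, 1/2) adds the kernel integral of t
the [1/2, 1) slice contributes ∫ log(t)/t·t^(s-1) dt
segment 1 to 2 holds 3; add its integral
piece [2, 3): integrate 2 against the kernel

(2*2**(2*s)*(s + 1)*(s**2 - 2*s + 1) - 2*2**s*s*(s + 1) - 6*2**s*(s + 1)*(s**2 - 2*s + 1) + 4*6**s*(s + 1)*(s**2 - 2*s + 1) + 4*s**2*(s + 1)*log(2) - 4*s*(s + 1)*log(2) + 4*s*(s + 1) + s*(s**2 - 2*s + 1))/(2*2**s*s*(s + 1)*(s**2 - 2*s + 1))
  Re(s) > -1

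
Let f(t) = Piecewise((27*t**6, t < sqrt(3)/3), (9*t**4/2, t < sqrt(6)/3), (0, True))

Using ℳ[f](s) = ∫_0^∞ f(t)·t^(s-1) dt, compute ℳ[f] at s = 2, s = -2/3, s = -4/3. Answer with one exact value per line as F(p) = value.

remove the power substitution first: 27*t**3 on [0, 1/3); 9*t**2/2 on [1/3, 2/3)
peel off the common scale on t: t**3 on [0, 1); t**2/2 on [1, 2)
strip the shared t-power: t on [0, 1); 1/2 on [1, 2)
slice at sqrt(3)/3, transform all 2 pieces, and sum them
piece [0, sqrt(3)/3): integrate 27*t**6 against the kernel
between sqrt(3)/3 and sqrt(6)/3 the integrand is 9*t**4/2·t^(s-1)

F(2) = 17/72
F(-2/3) = 3*3**(1/3)*(1 + 8*2**(2/3))/80
F(-4/3) = 3*3**(2/3)*(1 + 14*2**(1/3))/112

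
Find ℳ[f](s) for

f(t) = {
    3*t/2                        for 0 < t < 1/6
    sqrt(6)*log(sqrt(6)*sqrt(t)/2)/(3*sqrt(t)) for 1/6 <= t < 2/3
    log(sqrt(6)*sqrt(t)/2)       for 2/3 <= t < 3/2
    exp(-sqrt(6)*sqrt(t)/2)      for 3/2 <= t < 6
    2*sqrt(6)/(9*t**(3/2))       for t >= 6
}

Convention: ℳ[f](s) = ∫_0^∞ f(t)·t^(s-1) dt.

(432*2**(2*s)*s**2*(2*s - 3)*(2*s + 2)*(4*s**2 - 4*s + 1)*uppergamma(2*s, 3/2) - 432*2**(2*s)*s**2*(2*s - 3)*(2*s + 2)*(4*s**2 - 4*s + 1)*uppergamma(2*s, 3) - 432*2**(2*s)*s**2*(2*s - 3)*(2*s + 2) + 108*2**(2*s)*(2*s - 3)*(2*s + 2)*(4*s**2 - 4*s + 1) - 216*3**(2*s)*s*(2*s - 3)*(2*s + 2)*(4*s**2 - 4*s + 1)*log(2) + 216*3**(2*s)*s*(2*s - 3)*(2*s + 2)*(4*s**2 - 4*s + 1)*log(3) - 108*3**(2*s)*(2*s - 3)*(2*s + 2)*(4*s**2 - 4*s + 1) - 16*6**(2*s)*s**2*(2*s + 2)*(4*s**2 - 4*s + 1) + 1728*s**3*(2*s - 3)*(2*s + 2)*log(2) - 864*s**2*(2*s - 3)*(2*s + 2)*log(2) + 864*s**2*(2*s - 3)*(2*s + 2) + 108*s**2*(2*s - 3)*(4*s**2 - 4*s + 1))/(216*2**(2*s)*(3/2)**s*s**2*(2*s - 3)*(2*s + 2)*(4*s**2 - 4*s + 1))
  -1 < Re(s) < 3/2

strip the common scale on t: t on [0, 1/4); log(sqrt(t))/sqrt(t) on [1/4, 1); log(sqrt(t)) on [1, 9/4); …
undo the power substitution: t**2 on [0, 1/2); log(t)/t on [1/2, 1); log(t) on [1, 3/2); …
cuts at 1/6, 2/3, 3/2, 6: linearity sums the 5 kernel integrals
segment 0 to 1/6 holds 3*t/2; add its integral
[1/6, 2/3) adds the kernel integral of sqrt(6)*log(sqrt(6)*sqrt(t)/2)/(3*sqrt(t))
the [2/3, 3/2) slice contributes ∫ log(sqrt(6)*sqrt(t)/2)·t^(s-1) dt
segment [3/2, 6) carries exp(-sqrt(6)*sqrt(t)/2); integrate it
on [6, ∞) integrate f = 2*sqrt(6)/(9*t**(3/2)) against the kernel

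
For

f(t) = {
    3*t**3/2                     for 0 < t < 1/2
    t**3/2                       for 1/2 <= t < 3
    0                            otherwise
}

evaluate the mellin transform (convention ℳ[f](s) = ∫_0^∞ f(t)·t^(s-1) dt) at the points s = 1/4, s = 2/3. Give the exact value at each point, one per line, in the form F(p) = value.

linearity at 1/2 turns ℳ[f](s) into 2 summed integrals
for t in [0, 1/2): the term is ∫ 3*t**3/2·t^(s-1)
between 1/2 and 3 the integrand is t**3/2·t^(s-1)

F(1/4) = 2**(3/4)/52 + 54*3**(1/4)/13
F(2/3) = 3*2**(1/3)/176 + 81*3**(2/3)/22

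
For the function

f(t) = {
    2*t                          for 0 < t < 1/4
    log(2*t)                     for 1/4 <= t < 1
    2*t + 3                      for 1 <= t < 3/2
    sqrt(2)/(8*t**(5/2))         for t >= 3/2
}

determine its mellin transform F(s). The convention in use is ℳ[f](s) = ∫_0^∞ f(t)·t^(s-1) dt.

(-270*2**(2*s)*s**2*(2*s - 5) + 54*2**(2*s)*s*(s + 1)*(2*s - 5)*log(2) - 162*2**(2*s)*s*(2*s - 5) - 54*2**(2*s)*(s + 1)*(2*s - 5) - 4*sqrt(3)*6**s*s**2*(s + 1) + 324*6**s*s**2*(2*s - 5) + 162*6**s*s*(2*s - 5) + 27*s**2*(2*s - 5) + 54*s*(s + 1)*(2*s - 5)*log(2) + (2*s - 5)*(54*s + 54))/(54*2**(2*s)*s**2*(s + 1)*(2*s - 5))
  -1 < Re(s) < 5/2

invert the common scale on t to get t on [0, 1/2); log(t) on [1/2, 2); t + 3 on [2, 3); …
cuts at 1/4, 1, 3/2: linearity sums the 4 kernel integrals
∫ over [0, 1/4) of 2*t·t^(s-1) joins the sum
on [1/4, 1) integrate f = log(2*t) against the kernel
[1, 3/2) adds the kernel integral of (2*t + 3)
[3/2, ∞) adds the kernel integral of sqrt(2)/(8*t**(5/2))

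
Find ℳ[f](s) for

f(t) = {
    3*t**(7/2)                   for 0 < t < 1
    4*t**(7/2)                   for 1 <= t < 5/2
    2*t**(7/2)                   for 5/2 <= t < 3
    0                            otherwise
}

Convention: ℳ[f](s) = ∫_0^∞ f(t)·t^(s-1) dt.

2*(2*3**(s + 7/2) + 2*(5/2)**(s + 7/2) - 1)/(2*s + 7)
  Re(s) > -7/2

f breaks at 1, 5/2 into 3 integrals to sum
over [0, 1), the kernel integral of 3*t**(7/2) enters the sum
for t in [1, 5/2): the term is ∫ 4*t**(7/2)·t^(s-1)
for t in [5/2, 3): the term is ∫ 2*t**(7/2)·t^(s-1)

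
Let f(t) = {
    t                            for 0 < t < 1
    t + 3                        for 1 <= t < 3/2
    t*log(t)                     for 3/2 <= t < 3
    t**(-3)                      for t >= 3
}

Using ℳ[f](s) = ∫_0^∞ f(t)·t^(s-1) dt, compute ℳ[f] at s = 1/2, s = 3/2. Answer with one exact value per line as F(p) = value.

linearity at 1, 3/2, 3 turns ℳ[f](s) into 4 summed integrals
on [0, 1) integrate f = t against the kernel
for t in [1, 3/2): the term is ∫ (t + 3)·t^(s-1)
∫ t*log(t)·t^(s-1) over [3/2, 3)
over [3, ∞), the kernel integral of t**(-3) enters the sum

F(1/2) = -6 - 178*sqrt(3)/135 + log(2**(sqrt(6)/2)*3**(-sqrt(6)/2 + 2*sqrt(3))) + 23*sqrt(6)/6
F(3/2) = -922*sqrt(3)/675 - 2 + 213*sqrt(6)/100 + log(2**(9*sqrt(6)/20)*3**(-9*sqrt(6)/20 + 18*sqrt(3)/5))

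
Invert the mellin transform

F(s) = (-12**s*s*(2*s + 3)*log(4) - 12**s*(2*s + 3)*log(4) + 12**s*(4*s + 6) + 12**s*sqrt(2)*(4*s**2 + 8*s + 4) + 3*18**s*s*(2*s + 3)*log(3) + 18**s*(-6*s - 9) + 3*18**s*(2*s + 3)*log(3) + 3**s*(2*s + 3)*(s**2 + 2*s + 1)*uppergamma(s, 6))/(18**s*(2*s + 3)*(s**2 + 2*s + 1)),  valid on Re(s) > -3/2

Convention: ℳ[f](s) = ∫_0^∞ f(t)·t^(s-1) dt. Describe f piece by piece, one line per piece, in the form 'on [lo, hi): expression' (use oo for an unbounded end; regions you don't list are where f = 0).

invert the common scale on t to get t**(3/2) on [0, 2); t*log(t) on [2, 3); exp(-2*t) on [3, ∞)
integrate the 3 segments split at 2/3, 1, then add the results
piece [0, 2/3): integrate 3*sqrt(3)*t**(3/2) against the kernel
on [2/3, 1) integrate f = 3*t*log(3*t) against the kernel
on [1, ∞): add ∫ exp(-6*t)·t^(s-1) dt

on [0, 2/3): 3*sqrt(3)*t**(3/2)
on [2/3, 1): 3*t*log(3*t)
on [1, oo): exp(-6*t)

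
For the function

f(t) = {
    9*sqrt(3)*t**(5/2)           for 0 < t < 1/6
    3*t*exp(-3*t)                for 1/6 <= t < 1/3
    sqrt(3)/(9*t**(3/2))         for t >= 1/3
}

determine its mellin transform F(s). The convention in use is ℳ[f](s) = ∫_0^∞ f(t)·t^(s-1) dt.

remove the common scale on t first: t**(5/2) on [0, 1/2); t*exp(-t) on [1/2, 1); t**(-3/2) on [1, ∞)
strip the shared t-power: t**(3/2) on [0, 1/2); exp(-t) on [1/2, 1); t**(-5/2) on [1, ∞)
summing 3 kernel integrals split by 1/6, 1/3 yields ℳ[f](s)
on [0, 1/6): add ∫ 9*sqrt(3)*t**(5/2)·t^(s-1) dt
[1/6, 1/3) adds the kernel integral of 3*t*exp(-3*t)
segment [1/3, ∞) carries sqrt(3)/(9*t**(3/2)); integrate it

(4*2**s*(2*s - 3)*(2*s + 5)*uppergamma(s + 1, 1/2) - 4*2**s*(2*s - 3)*(2*s + 5)*uppergamma(s + 1, 1) - 8*2**s*(2*s + 5) + sqrt(2)*(2*s - 3))/(4*6**s*(2*s - 3)*(2*s + 5))
  -5/2 < Re(s) < 3/2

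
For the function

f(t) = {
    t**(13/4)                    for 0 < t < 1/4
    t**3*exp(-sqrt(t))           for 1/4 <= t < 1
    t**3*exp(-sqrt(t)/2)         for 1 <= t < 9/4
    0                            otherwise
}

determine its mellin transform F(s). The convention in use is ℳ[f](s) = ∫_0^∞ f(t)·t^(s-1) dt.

(4096*2**(4*s)*(4*s + 13)*uppergamma(2*s + 6, 1/2) - 4096*2**(4*s)*(4*s + 13)*uppergamma(2*s + 6, 3/4) + 64*2**(2*s)*(4*s + 13)*uppergamma(2*s + 6, 1/2) - 64*2**(2*s)*(4*s + 13)*uppergamma(2*s + 6, 1) + sqrt(2))/(32*2**(2*s)*(4*s + 13))
  Re(s) > -13/4

back out the shared t-power: t**(5/4) on [0, 1/4); t*exp(-sqrt(t)) on [1/4, 1); t*exp(-sqrt(t)/2) on [1, 9/4)
remove the power substitution first: t**(5/2) on [0, 1/2); t**2*exp(-t) on [1/2, 1); t**2*exp(-t/2) on [1, 3/2)
reversing the shared t-power: sqrt(t) on [0, 1/2); exp(-t) on [1/2, 1); exp(-t/2) on [1, 3/2)
split f at 1/4, 1: ℳ[f](s) collects 3 kernel integrals
∫ over [0, 1/4) of t**(13/4)·t^(s-1) joins the sum
segment [1/4, 1) carries t**3*exp(-sqrt(t)); integrate it
∫ over [1, 9/4) of t**3*exp(-sqrt(t)/2)·t^(s-1) joins the sum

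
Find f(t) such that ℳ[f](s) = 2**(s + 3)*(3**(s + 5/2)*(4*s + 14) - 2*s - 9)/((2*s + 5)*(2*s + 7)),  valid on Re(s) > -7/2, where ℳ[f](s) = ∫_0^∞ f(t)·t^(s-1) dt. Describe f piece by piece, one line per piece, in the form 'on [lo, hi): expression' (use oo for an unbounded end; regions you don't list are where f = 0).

reversing the shared t-power: sqrt(2)*t**(3/2)/4 on [0, 2); sqrt(2)*sqrt(t) on [2, 6)
the common scale on t comes off first: t**(3/2) on [0, 1); 2*sqrt(t) on [1, 3)
decompose at 2; ℳ[f](s) sums the 2 pieces' integrals
piece [0, 2): integrate sqrt(2)*t**(7/2)/4 against the kernel
for t in [2, 6): the term is ∫ sqrt(2)*t**(5/2)·t^(s-1)

on [0, 2): sqrt(2)*t**(7/2)/4
on [2, 6): sqrt(2)*t**(5/2)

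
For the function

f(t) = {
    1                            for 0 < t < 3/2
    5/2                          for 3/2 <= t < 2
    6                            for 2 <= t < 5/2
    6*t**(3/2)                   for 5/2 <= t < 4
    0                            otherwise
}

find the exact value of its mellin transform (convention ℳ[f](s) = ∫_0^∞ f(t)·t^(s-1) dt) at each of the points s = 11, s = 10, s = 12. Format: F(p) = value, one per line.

F(11) = 18155843006579/1126400 - 29296875*sqrt(10)/2048
F(10) = 2064106719463/471040 - 146484375*sqrt(10)/23552
F(12) = 17600618002411/294912 - 1220703125*sqrt(10)/36864

integrate the 4 segments split at 3/2, 2, 5/2, then add the results
over [0, 3/2), the kernel integral of 1 enters the sum
the [3/2, 2) slice contributes ∫ 5/2·t^(s-1) dt
segment [2, 5/2) carries 6; integrate it
segment [5/2, 4) carries 6*t**(3/2); integrate it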